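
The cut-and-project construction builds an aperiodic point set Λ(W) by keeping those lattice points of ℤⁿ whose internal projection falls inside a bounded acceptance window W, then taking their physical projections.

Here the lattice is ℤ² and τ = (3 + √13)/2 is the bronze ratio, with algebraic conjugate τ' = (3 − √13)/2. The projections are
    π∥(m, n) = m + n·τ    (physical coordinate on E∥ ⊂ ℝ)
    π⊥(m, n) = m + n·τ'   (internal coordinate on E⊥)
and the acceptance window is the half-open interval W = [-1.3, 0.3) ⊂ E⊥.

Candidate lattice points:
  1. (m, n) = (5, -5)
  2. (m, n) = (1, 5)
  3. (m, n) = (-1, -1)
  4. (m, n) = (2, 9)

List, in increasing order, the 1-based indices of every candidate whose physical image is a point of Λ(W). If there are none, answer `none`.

2, 3, 4

Numerically τ ≈ 3.30278 and τ' = −1/τ ≈ -0.30278.
[1] lift (5,-5): star map gives 6.51388; window check -1.3 ≤ 6.51388 < 0.3 is false → out
[2] lift (1,5): star map gives -0.51388; window check -1.3 ≤ -0.51388 < 0.3 is true → IN Λ
[3] lift (-1,-1): star map gives -0.69722; window check -1.3 ≤ -0.69722 < 0.3 is true → IN Λ
[4] lift (2,9): star map gives -0.72498; window check -1.3 ≤ -0.72498 < 0.3 is true → IN Λ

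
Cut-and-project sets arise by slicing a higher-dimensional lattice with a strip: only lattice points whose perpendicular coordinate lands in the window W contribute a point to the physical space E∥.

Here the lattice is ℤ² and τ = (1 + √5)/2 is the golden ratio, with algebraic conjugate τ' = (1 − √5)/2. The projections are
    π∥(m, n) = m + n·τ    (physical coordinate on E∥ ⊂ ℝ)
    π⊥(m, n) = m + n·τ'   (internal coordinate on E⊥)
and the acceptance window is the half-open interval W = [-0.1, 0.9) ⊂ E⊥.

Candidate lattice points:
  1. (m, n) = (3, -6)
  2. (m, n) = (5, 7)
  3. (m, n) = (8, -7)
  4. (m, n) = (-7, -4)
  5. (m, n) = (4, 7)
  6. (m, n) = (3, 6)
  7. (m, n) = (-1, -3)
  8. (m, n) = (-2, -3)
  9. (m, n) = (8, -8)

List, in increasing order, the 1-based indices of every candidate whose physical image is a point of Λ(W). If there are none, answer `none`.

2, 7

Numerically τ ≈ 1.61803 and τ' = −1/τ ≈ -0.61803.
[1] lift (3,-6): star map gives 6.70820; window check -0.1 ≤ 6.70820 < 0.9 is false → out
[2] lift (5,7): star map gives 0.67376; window check -0.1 ≤ 0.67376 < 0.9 is true → IN Λ
[3] lift (8,-7): star map gives 12.32624; window check -0.1 ≤ 12.32624 < 0.9 is false → out
[4] lift (-7,-4): star map gives -4.52786; window check -0.1 ≤ -4.52786 < 0.9 is false → out
[5] lift (4,7): star map gives -0.32624; window check -0.1 ≤ -0.32624 < 0.9 is false → out
[6] lift (3,6): star map gives -0.70820; window check -0.1 ≤ -0.70820 < 0.9 is false → out
[7] lift (-1,-3): star map gives 0.85410; window check -0.1 ≤ 0.85410 < 0.9 is true → IN Λ
[8] lift (-2,-3): star map gives -0.14590; window check -0.1 ≤ -0.14590 < 0.9 is false → out
[9] lift (8,-8): star map gives 12.94427; window check -0.1 ≤ 12.94427 < 0.9 is false → out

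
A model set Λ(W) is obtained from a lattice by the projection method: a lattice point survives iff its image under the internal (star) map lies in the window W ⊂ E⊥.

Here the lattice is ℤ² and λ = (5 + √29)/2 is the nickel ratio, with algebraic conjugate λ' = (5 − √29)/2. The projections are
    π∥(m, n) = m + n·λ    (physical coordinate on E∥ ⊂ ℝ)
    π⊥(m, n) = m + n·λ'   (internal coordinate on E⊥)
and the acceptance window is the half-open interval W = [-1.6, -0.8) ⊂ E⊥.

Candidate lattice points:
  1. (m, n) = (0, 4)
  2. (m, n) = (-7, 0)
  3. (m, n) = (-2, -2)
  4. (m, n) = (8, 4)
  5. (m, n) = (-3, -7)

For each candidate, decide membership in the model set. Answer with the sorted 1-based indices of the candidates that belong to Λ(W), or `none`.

none

Numerically λ ≈ 5.192582 and λ' = −1/λ ≈ -0.192582.
[1] lift (0,4): star map gives -0.770330; window check -1.6 ≤ -0.770330 < -0.8 is false → out
[2] lift (-7,0): star map gives -7.000000; window check -1.6 ≤ -7.000000 < -0.8 is false → out
[3] lift (-2,-2): star map gives -1.614835; window check -1.6 ≤ -1.614835 < -0.8 is false → out
[4] lift (8,4): star map gives 7.229670; window check -1.6 ≤ 7.229670 < -0.8 is false → out
[5] lift (-3,-7): star map gives -1.651923; window check -1.6 ≤ -1.651923 < -0.8 is false → out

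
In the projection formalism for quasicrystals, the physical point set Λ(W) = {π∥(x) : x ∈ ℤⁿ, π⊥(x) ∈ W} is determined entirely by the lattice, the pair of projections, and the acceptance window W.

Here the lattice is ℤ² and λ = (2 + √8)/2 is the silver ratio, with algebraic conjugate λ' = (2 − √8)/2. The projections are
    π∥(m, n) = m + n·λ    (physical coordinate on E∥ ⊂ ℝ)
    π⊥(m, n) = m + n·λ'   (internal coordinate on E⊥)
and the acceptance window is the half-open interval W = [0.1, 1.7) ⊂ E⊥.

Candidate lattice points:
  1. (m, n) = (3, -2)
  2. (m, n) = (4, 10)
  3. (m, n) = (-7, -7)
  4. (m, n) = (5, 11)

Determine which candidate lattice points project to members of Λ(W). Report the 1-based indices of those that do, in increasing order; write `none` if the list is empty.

Compute λ' = (2−√8)/2 = -0.4142, so π⊥(m,n) = m -0.4142·n.
#1 (3,-2): internal coord 3 + (-2)·λ' = +3.8284; +3.8284 ∉ [0.1, 1.7) → out
#2 (4,10): internal coord 4 + (10)·λ' = -0.1421; -0.1421 ∉ [0.1, 1.7) → out
#3 (-7,-7): internal coord -7 + (-7)·λ' = -4.1005; -4.1005 ∉ [0.1, 1.7) → out
#4 (5,11): internal coord 5 + (11)·λ' = +0.4437; +0.4437 ∈ [0.1, 1.7) → IN Λ

4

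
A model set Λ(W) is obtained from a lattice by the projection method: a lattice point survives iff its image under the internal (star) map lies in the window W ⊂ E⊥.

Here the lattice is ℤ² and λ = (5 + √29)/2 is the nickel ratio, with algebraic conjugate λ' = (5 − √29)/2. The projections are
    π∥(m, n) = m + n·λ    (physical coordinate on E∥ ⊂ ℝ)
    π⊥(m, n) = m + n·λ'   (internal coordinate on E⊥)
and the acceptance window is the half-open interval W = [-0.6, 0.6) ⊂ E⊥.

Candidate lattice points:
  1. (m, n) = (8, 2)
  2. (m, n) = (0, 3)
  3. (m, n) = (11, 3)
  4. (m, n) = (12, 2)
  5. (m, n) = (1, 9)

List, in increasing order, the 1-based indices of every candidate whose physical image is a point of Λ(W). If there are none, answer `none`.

Numerically λ ≈ 5.19258 and λ' = −1/λ ≈ -0.19258.
[1] lift (8,2): star map gives 7.61484; window check -0.6 ≤ 7.61484 < 0.6 is false → out
[2] lift (0,3): star map gives -0.57775; window check -0.6 ≤ -0.57775 < 0.6 is true → IN Λ
[3] lift (11,3): star map gives 10.42225; window check -0.6 ≤ 10.42225 < 0.6 is false → out
[4] lift (12,2): star map gives 11.61484; window check -0.6 ≤ 11.61484 < 0.6 is false → out
[5] lift (1,9): star map gives -0.73324; window check -0.6 ≤ -0.73324 < 0.6 is false → out

2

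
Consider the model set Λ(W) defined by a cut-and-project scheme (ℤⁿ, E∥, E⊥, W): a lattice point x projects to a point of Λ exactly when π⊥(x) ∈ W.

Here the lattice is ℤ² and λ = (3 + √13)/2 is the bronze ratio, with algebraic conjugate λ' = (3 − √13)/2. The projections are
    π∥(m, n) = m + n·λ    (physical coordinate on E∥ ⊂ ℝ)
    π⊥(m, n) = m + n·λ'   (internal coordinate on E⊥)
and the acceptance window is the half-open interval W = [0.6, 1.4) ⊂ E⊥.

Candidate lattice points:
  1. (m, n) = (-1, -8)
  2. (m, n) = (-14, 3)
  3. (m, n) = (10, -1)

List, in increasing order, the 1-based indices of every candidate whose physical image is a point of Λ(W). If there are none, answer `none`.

none

Compute λ' = (3−√13)/2 = -0.3028, so π⊥(m,n) = m -0.3028·n.
[1] lift (-1,-8): star map gives 1.4222; window check 0.6 ≤ 1.4222 < 1.4 is false → out
[2] lift (-14,3): star map gives -14.9083; window check 0.6 ≤ -14.9083 < 1.4 is false → out
[3] lift (10,-1): star map gives 10.3028; window check 0.6 ≤ 10.3028 < 1.4 is false → out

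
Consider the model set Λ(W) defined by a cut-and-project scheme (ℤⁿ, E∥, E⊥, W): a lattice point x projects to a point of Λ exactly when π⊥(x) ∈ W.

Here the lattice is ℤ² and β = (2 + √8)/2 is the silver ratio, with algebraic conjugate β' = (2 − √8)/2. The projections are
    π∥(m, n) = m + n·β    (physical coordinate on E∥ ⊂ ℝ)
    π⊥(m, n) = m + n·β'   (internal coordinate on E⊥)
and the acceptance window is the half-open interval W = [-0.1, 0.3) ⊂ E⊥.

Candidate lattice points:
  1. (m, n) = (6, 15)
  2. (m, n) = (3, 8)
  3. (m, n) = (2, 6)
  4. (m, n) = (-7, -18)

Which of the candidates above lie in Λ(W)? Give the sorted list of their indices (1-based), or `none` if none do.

none

Compute β' = (2−√8)/2 = -0.4142, so π⊥(m,n) = m -0.4142·n.
candidate 1: (m,n)=(6,15) → π∥ = 6+15·β ≈ 42.2132, π⊥ = 6+15·β' ≈ -0.2132 ∉ [-0.1, 0.3) ⇒ out
candidate 2: (m,n)=(3,8) → π∥ = 3+8·β ≈ 22.3137, π⊥ = 3+8·β' ≈ -0.3137 ∉ [-0.1, 0.3) ⇒ out
candidate 3: (m,n)=(2,6) → π∥ = 2+6·β ≈ 16.4853, π⊥ = 2+6·β' ≈ -0.4853 ∉ [-0.1, 0.3) ⇒ out
candidate 4: (m,n)=(-7,-18) → π∥ = -7-18·β ≈ -50.4558, π⊥ = -7-18·β' ≈ 0.4558 ∉ [-0.1, 0.3) ⇒ out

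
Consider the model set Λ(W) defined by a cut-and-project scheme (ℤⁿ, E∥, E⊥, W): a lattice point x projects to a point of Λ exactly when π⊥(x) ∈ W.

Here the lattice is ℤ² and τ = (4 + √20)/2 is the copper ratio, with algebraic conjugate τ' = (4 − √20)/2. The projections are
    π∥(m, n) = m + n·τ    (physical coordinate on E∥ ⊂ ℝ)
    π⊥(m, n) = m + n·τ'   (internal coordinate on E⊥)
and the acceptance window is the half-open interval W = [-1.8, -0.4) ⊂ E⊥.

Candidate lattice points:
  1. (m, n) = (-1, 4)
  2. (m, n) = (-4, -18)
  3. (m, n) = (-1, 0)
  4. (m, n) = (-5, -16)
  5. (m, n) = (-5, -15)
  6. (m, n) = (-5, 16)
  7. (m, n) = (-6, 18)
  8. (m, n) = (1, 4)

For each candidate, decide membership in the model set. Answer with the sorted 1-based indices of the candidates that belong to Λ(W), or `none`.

Numerically τ ≈ 4.236068 and τ' = −1/τ ≈ -0.236068.
candidate 1: (m,n)=(-1,4) → π∥ = -1+4·τ ≈ 15.944272, π⊥ = -1+4·τ' ≈ -1.944272 ∉ [-1.8, -0.4) ⇒ out
candidate 2: (m,n)=(-4,-18) → π∥ = -4-18·τ ≈ -80.249224, π⊥ = -4-18·τ' ≈ 0.249224 ∉ [-1.8, -0.4) ⇒ out
candidate 3: (m,n)=(-1,0) → π∥ = -1+0·τ ≈ -1.000000, π⊥ = -1+0·τ' ≈ -1.000000 ∈ [-1.8, -0.4) ⇒ IN Λ
candidate 4: (m,n)=(-5,-16) → π∥ = -5-16·τ ≈ -72.777088, π⊥ = -5-16·τ' ≈ -1.222912 ∈ [-1.8, -0.4) ⇒ IN Λ
candidate 5: (m,n)=(-5,-15) → π∥ = -5-15·τ ≈ -68.541020, π⊥ = -5-15·τ' ≈ -1.458980 ∈ [-1.8, -0.4) ⇒ IN Λ
candidate 6: (m,n)=(-5,16) → π∥ = -5+16·τ ≈ 62.777088, π⊥ = -5+16·τ' ≈ -8.777088 ∉ [-1.8, -0.4) ⇒ out
candidate 7: (m,n)=(-6,18) → π∥ = -6+18·τ ≈ 70.249224, π⊥ = -6+18·τ' ≈ -10.249224 ∉ [-1.8, -0.4) ⇒ out
candidate 8: (m,n)=(1,4) → π∥ = 1+4·τ ≈ 17.944272, π⊥ = 1+4·τ' ≈ 0.055728 ∉ [-1.8, -0.4) ⇒ out

3, 4, 5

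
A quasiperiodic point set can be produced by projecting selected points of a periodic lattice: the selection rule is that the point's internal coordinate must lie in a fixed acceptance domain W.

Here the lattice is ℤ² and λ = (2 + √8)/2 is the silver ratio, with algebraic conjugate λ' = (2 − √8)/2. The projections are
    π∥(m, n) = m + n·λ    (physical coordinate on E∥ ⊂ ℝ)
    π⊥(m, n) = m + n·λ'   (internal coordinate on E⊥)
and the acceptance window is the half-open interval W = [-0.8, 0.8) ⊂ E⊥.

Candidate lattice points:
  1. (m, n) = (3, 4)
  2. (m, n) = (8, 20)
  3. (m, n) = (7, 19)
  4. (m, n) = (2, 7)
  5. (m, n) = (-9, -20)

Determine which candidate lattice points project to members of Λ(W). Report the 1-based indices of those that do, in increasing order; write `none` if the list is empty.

Numerically λ ≈ 2.41421 and λ' = −1/λ ≈ -0.41421.
candidate 1: (m,n)=(3,4) → π∥ = 3+4·λ ≈ 12.65685, π⊥ = 3+4·λ' ≈ 1.34315 ∉ [-0.8, 0.8) ⇒ out
candidate 2: (m,n)=(8,20) → π∥ = 8+20·λ ≈ 56.28427, π⊥ = 8+20·λ' ≈ -0.28427 ∈ [-0.8, 0.8) ⇒ IN Λ
candidate 3: (m,n)=(7,19) → π∥ = 7+19·λ ≈ 52.87006, π⊥ = 7+19·λ' ≈ -0.87006 ∉ [-0.8, 0.8) ⇒ out
candidate 4: (m,n)=(2,7) → π∥ = 2+7·λ ≈ 18.89949, π⊥ = 2+7·λ' ≈ -0.89949 ∉ [-0.8, 0.8) ⇒ out
candidate 5: (m,n)=(-9,-20) → π∥ = -9-20·λ ≈ -57.28427, π⊥ = -9-20·λ' ≈ -0.71573 ∈ [-0.8, 0.8) ⇒ IN Λ

2, 5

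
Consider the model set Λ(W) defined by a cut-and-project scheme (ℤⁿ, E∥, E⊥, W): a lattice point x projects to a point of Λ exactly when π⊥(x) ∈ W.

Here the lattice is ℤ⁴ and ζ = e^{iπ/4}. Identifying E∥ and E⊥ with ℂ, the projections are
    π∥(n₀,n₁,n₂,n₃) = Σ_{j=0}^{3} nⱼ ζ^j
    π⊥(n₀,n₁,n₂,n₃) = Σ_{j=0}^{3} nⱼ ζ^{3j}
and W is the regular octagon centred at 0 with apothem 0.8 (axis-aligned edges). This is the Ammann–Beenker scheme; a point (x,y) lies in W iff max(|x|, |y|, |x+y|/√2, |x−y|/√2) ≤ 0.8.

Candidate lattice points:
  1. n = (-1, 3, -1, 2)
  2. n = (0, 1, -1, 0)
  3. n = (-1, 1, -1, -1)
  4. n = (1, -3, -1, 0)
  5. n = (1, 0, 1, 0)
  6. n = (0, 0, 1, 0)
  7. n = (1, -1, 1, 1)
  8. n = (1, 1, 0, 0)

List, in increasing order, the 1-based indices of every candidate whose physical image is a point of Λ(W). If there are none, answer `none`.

8

π⊥(n) = n₀ + n₁ζ³ + n₂ζ⁶ + n₃ζ⁹ where ζ = e^{iπ/4}.
#1 (-1, 3, -1, 2): internal (-1.70711, 4.53553); octagon support 4.53553 vs apothem 0.8 → ∉ W
#2 (0, 1, -1, 0): internal (-0.70711, 1.70711); octagon support 1.70711 vs apothem 0.8 → ∉ W
#3 (-1, 1, -1, -1): internal (-2.41421, 1.00000); octagon support 2.41421 vs apothem 0.8 → ∉ W
#4 (1, -3, -1, 0): internal (3.12132, -1.12132); octagon support 3.12132 vs apothem 0.8 → ∉ W
#5 (1, 0, 1, 0): internal (1.00000, -1.00000); octagon support 1.41421 vs apothem 0.8 → ∉ W
#6 (0, 0, 1, 0): internal (0.00000, -1.00000); octagon support 1.00000 vs apothem 0.8 → ∉ W
#7 (1, -1, 1, 1): internal (2.41421, -1.00000); octagon support 2.41421 vs apothem 0.8 → ∉ W
#8 (1, 1, 0, 0): internal (0.29289, 0.70711); octagon support 0.70711 vs apothem 0.8 → ∈ W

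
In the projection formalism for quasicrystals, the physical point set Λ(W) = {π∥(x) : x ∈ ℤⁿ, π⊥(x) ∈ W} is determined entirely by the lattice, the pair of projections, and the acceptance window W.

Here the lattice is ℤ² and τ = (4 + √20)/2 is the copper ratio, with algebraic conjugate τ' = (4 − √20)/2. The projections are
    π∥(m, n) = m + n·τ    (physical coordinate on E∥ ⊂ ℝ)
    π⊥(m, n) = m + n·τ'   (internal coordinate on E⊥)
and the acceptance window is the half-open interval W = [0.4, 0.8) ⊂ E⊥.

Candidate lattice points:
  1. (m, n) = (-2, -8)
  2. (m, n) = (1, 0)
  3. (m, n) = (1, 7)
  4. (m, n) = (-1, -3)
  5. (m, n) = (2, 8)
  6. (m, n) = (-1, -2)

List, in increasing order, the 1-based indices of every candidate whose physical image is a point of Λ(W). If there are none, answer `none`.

none

Compute τ' = (4−√20)/2 = -0.23607, so π⊥(m,n) = m -0.23607·n.
[1] lift (-2,-8): star map gives -0.11146; window check 0.4 ≤ -0.11146 < 0.8 is false → out
[2] lift (1,0): star map gives 1.00000; window check 0.4 ≤ 1.00000 < 0.8 is false → out
[3] lift (1,7): star map gives -0.65248; window check 0.4 ≤ -0.65248 < 0.8 is false → out
[4] lift (-1,-3): star map gives -0.29180; window check 0.4 ≤ -0.29180 < 0.8 is false → out
[5] lift (2,8): star map gives 0.11146; window check 0.4 ≤ 0.11146 < 0.8 is false → out
[6] lift (-1,-2): star map gives -0.52786; window check 0.4 ≤ -0.52786 < 0.8 is false → out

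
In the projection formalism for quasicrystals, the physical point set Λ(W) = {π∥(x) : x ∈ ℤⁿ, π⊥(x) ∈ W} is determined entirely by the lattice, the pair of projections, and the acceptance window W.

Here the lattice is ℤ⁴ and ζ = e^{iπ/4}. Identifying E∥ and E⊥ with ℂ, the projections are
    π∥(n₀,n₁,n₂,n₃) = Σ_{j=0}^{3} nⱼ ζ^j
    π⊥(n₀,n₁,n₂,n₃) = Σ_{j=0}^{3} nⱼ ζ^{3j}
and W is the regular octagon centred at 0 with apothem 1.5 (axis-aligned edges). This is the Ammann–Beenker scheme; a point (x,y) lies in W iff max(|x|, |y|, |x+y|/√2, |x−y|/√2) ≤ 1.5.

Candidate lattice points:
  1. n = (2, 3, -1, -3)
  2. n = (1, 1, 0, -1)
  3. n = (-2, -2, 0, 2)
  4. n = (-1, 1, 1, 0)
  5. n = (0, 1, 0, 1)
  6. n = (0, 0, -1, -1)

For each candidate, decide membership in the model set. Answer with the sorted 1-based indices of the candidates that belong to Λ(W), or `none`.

2, 3, 5, 6

π⊥(n) = n₀ + n₁ζ³ + n₂ζ⁶ + n₃ζ⁹ where ζ = e^{iπ/4}.
candidate 1: n = (2, 3, -1, -3) → π⊥ ≈ (-2.242641, +1.000000); max(|x|,|y|,|x±y|/√2) = 2.292893 > 1.5 ⇒ ∉ W
candidate 2: n = (1, 1, 0, -1) → π⊥ ≈ (-0.414214, +0.000000); max(|x|,|y|,|x±y|/√2) = 0.414214 ≤ 1.5 ⇒ ∈ W
candidate 3: n = (-2, -2, 0, 2) → π⊥ ≈ (+0.828427, +0.000000); max(|x|,|y|,|x±y|/√2) = 0.828427 ≤ 1.5 ⇒ ∈ W
candidate 4: n = (-1, 1, 1, 0) → π⊥ ≈ (-1.707107, -0.292893); max(|x|,|y|,|x±y|/√2) = 1.707107 > 1.5 ⇒ ∉ W
candidate 5: n = (0, 1, 0, 1) → π⊥ ≈ (+0.000000, +1.414214); max(|x|,|y|,|x±y|/√2) = 1.414214 ≤ 1.5 ⇒ ∈ W
candidate 6: n = (0, 0, -1, -1) → π⊥ ≈ (-0.707107, +0.292893); max(|x|,|y|,|x±y|/√2) = 0.707107 ≤ 1.5 ⇒ ∈ W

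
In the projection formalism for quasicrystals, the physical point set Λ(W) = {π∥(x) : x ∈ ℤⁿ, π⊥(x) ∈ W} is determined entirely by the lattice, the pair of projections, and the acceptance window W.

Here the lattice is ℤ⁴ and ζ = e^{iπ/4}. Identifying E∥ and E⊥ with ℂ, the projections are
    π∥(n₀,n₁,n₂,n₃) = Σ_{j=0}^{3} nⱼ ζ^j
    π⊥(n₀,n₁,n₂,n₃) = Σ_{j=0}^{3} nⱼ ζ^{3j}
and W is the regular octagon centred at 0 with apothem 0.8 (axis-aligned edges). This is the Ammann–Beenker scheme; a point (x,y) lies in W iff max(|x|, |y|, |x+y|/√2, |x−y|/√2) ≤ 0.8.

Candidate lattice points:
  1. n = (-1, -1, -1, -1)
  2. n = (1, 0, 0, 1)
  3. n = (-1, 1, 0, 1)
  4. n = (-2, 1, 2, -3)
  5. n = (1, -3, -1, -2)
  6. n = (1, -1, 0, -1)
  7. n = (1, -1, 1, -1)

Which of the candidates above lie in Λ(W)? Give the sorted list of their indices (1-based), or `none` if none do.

none

π⊥(n) = n₀ + n₁ζ³ + n₂ζ⁶ + n₃ζ⁹ where ζ = e^{iπ/4}.
candidate 1: n = (-1, -1, -1, -1) → π⊥ ≈ (-1.00000, -0.41421); max(|x|,|y|,|x±y|/√2) = 1.00000 > 0.8 ⇒ ∉ W
candidate 2: n = (1, 0, 0, 1) → π⊥ ≈ (+1.70711, +0.70711); max(|x|,|y|,|x±y|/√2) = 1.70711 > 0.8 ⇒ ∉ W
candidate 3: n = (-1, 1, 0, 1) → π⊥ ≈ (-1.00000, +1.41421); max(|x|,|y|,|x±y|/√2) = 1.70711 > 0.8 ⇒ ∉ W
candidate 4: n = (-2, 1, 2, -3) → π⊥ ≈ (-4.82843, -3.41421); max(|x|,|y|,|x±y|/√2) = 5.82843 > 0.8 ⇒ ∉ W
candidate 5: n = (1, -3, -1, -2) → π⊥ ≈ (+1.70711, -2.53553); max(|x|,|y|,|x±y|/√2) = 3.00000 > 0.8 ⇒ ∉ W
candidate 6: n = (1, -1, 0, -1) → π⊥ ≈ (+1.00000, -1.41421); max(|x|,|y|,|x±y|/√2) = 1.70711 > 0.8 ⇒ ∉ W
candidate 7: n = (1, -1, 1, -1) → π⊥ ≈ (+1.00000, -2.41421); max(|x|,|y|,|x±y|/√2) = 2.41421 > 0.8 ⇒ ∉ W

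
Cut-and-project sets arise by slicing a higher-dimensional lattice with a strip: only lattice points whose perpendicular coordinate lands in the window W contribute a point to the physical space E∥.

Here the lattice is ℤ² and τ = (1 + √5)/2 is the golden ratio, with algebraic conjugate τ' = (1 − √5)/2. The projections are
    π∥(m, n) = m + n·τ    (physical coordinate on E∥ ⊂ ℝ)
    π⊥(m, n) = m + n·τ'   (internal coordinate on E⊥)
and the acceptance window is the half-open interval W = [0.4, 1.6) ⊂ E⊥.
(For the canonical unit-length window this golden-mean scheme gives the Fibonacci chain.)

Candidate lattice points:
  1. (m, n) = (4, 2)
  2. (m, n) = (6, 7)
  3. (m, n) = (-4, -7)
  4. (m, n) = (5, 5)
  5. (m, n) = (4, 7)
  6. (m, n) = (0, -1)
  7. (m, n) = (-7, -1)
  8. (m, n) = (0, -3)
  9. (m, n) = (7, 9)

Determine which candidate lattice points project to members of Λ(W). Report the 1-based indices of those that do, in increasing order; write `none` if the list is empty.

6, 9

Numerically τ ≈ 1.61803 and τ' = −1/τ ≈ -0.61803.
#1 (4,2): internal coord 4 + (2)·τ' = +2.76393; +2.76393 ∉ [0.4, 1.6) → out
#2 (6,7): internal coord 6 + (7)·τ' = +1.67376; +1.67376 ∉ [0.4, 1.6) → out
#3 (-4,-7): internal coord -4 + (-7)·τ' = +0.32624; +0.32624 ∉ [0.4, 1.6) → out
#4 (5,5): internal coord 5 + (5)·τ' = +1.90983; +1.90983 ∉ [0.4, 1.6) → out
#5 (4,7): internal coord 4 + (7)·τ' = -0.32624; -0.32624 ∉ [0.4, 1.6) → out
#6 (0,-1): internal coord 0 + (-1)·τ' = +0.61803; +0.61803 ∈ [0.4, 1.6) → IN Λ
#7 (-7,-1): internal coord -7 + (-1)·τ' = -6.38197; -6.38197 ∉ [0.4, 1.6) → out
#8 (0,-3): internal coord 0 + (-3)·τ' = +1.85410; +1.85410 ∉ [0.4, 1.6) → out
#9 (7,9): internal coord 7 + (9)·τ' = +1.43769; +1.43769 ∈ [0.4, 1.6) → IN Λ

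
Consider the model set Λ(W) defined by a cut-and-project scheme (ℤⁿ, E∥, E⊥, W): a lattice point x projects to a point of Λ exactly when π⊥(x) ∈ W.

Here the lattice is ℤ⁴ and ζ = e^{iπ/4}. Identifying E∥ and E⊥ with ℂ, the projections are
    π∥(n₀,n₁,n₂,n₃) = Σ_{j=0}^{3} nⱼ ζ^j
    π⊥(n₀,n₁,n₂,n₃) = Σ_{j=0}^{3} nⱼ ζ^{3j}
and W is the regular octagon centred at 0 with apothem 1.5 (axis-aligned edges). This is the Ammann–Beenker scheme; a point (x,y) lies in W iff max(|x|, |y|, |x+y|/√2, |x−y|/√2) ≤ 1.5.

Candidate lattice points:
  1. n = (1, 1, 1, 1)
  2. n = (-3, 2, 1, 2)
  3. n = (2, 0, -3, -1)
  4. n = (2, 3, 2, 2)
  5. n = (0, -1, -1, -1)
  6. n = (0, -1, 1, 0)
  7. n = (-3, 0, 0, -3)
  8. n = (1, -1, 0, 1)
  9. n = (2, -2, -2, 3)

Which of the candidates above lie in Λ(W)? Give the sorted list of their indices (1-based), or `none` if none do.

Internal map: ζ^{3j} for j=0..3 gives (1,0), (−√2/2,√2/2), (0,−1), (√2/2,√2/2).
candidate 1: n = (1, 1, 1, 1) → π⊥ ≈ (+1.000000, +0.414214); max(|x|,|y|,|x±y|/√2) = 1.000000 ≤ 1.5 ⇒ ∈ W
candidate 2: n = (-3, 2, 1, 2) → π⊥ ≈ (-3.000000, +1.828427); max(|x|,|y|,|x±y|/√2) = 3.414214 > 1.5 ⇒ ∉ W
candidate 3: n = (2, 0, -3, -1) → π⊥ ≈ (+1.292893, +2.292893); max(|x|,|y|,|x±y|/√2) = 2.535534 > 1.5 ⇒ ∉ W
candidate 4: n = (2, 3, 2, 2) → π⊥ ≈ (+1.292893, +1.535534); max(|x|,|y|,|x±y|/√2) = 2.000000 > 1.5 ⇒ ∉ W
candidate 5: n = (0, -1, -1, -1) → π⊥ ≈ (+0.000000, -0.414214); max(|x|,|y|,|x±y|/√2) = 0.414214 ≤ 1.5 ⇒ ∈ W
candidate 6: n = (0, -1, 1, 0) → π⊥ ≈ (+0.707107, -1.707107); max(|x|,|y|,|x±y|/√2) = 1.707107 > 1.5 ⇒ ∉ W
candidate 7: n = (-3, 0, 0, -3) → π⊥ ≈ (-5.121320, -2.121320); max(|x|,|y|,|x±y|/√2) = 5.121320 > 1.5 ⇒ ∉ W
candidate 8: n = (1, -1, 0, 1) → π⊥ ≈ (+2.414214, +0.000000); max(|x|,|y|,|x±y|/√2) = 2.414214 > 1.5 ⇒ ∉ W
candidate 9: n = (2, -2, -2, 3) → π⊥ ≈ (+5.535534, +2.707107); max(|x|,|y|,|x±y|/√2) = 5.828427 > 1.5 ⇒ ∉ W

1, 5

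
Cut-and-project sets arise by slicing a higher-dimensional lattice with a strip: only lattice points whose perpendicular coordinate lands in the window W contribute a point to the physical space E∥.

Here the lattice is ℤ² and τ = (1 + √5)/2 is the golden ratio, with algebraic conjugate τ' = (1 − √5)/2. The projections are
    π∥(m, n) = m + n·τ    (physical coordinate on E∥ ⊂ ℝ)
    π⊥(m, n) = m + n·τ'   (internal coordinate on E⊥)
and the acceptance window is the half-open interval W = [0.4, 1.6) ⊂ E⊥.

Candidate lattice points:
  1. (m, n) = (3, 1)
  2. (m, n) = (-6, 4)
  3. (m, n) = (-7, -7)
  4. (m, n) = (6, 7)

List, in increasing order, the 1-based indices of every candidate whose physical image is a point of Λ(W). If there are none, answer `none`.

none

Numerically τ ≈ 1.61803 and τ' = −1/τ ≈ -0.61803.
[1] lift (3,1): star map gives 2.38197; window check 0.4 ≤ 2.38197 < 1.6 is false → out
[2] lift (-6,4): star map gives -8.47214; window check 0.4 ≤ -8.47214 < 1.6 is false → out
[3] lift (-7,-7): star map gives -2.67376; window check 0.4 ≤ -2.67376 < 1.6 is false → out
[4] lift (6,7): star map gives 1.67376; window check 0.4 ≤ 1.67376 < 1.6 is false → out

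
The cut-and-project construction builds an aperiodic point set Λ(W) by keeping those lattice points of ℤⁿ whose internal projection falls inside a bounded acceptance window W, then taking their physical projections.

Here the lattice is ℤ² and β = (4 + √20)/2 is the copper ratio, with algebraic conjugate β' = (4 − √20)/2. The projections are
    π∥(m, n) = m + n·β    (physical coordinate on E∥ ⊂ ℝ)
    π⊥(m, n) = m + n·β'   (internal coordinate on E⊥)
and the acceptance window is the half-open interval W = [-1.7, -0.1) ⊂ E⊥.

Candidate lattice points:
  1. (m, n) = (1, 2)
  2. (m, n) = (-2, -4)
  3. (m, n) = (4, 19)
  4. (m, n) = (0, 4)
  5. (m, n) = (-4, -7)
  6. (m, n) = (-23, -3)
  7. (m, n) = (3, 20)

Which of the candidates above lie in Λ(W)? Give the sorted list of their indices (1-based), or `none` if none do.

β' = (4−√20)/2 ≈ -0.236068.
#1 (1,2): internal coord 1 + (2)·β' = +0.527864; +0.527864 ∉ [-1.7, -0.1) → out
#2 (-2,-4): internal coord -2 + (-4)·β' = -1.055728; -1.055728 ∈ [-1.7, -0.1) → IN Λ
#3 (4,19): internal coord 4 + (19)·β' = -0.485292; -0.485292 ∈ [-1.7, -0.1) → IN Λ
#4 (0,4): internal coord 0 + (4)·β' = -0.944272; -0.944272 ∈ [-1.7, -0.1) → IN Λ
#5 (-4,-7): internal coord -4 + (-7)·β' = -2.347524; -2.347524 ∉ [-1.7, -0.1) → out
#6 (-23,-3): internal coord -23 + (-3)·β' = -22.291796; -22.291796 ∉ [-1.7, -0.1) → out
#7 (3,20): internal coord 3 + (20)·β' = -1.721360; -1.721360 ∉ [-1.7, -0.1) → out

2, 3, 4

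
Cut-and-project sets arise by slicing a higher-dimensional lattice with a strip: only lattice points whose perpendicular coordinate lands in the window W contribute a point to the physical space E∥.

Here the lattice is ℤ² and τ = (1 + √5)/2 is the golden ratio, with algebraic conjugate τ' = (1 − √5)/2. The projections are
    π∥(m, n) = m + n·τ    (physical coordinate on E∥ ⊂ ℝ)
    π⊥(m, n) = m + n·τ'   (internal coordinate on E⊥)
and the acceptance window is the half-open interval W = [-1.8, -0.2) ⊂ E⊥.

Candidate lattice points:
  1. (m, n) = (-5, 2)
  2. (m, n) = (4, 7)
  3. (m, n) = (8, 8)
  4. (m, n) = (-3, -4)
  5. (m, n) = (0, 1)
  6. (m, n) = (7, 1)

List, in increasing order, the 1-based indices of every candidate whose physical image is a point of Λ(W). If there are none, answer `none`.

Numerically τ ≈ 1.61803 and τ' = −1/τ ≈ -0.61803.
#1 (-5,2): internal coord -5 + (2)·τ' = -6.23607; -6.23607 ∉ [-1.8, -0.2) → out
#2 (4,7): internal coord 4 + (7)·τ' = -0.32624; -0.32624 ∈ [-1.8, -0.2) → IN Λ
#3 (8,8): internal coord 8 + (8)·τ' = +3.05573; +3.05573 ∉ [-1.8, -0.2) → out
#4 (-3,-4): internal coord -3 + (-4)·τ' = -0.52786; -0.52786 ∈ [-1.8, -0.2) → IN Λ
#5 (0,1): internal coord 0 + (1)·τ' = -0.61803; -0.61803 ∈ [-1.8, -0.2) → IN Λ
#6 (7,1): internal coord 7 + (1)·τ' = +6.38197; +6.38197 ∉ [-1.8, -0.2) → out

2, 4, 5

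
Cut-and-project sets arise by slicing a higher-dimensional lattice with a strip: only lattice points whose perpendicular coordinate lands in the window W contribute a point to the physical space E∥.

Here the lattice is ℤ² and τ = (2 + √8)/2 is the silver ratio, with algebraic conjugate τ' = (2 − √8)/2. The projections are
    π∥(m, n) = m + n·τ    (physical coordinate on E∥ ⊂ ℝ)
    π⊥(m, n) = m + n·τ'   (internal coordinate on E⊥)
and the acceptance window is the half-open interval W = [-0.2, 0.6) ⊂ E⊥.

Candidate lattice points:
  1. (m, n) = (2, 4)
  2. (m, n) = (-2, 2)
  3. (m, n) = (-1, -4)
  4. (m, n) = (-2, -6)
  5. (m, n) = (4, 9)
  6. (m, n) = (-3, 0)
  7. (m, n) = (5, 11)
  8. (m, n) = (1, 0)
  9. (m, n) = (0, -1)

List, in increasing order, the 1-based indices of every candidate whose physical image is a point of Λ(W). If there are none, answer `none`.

1, 4, 5, 7, 9

Compute τ' = (2−√8)/2 = -0.41421, so π⊥(m,n) = m -0.41421·n.
candidate 1: (m,n)=(2,4) → π∥ = 2+4·τ ≈ 11.65685, π⊥ = 2+4·τ' ≈ 0.34315 ∈ [-0.2, 0.6) ⇒ IN Λ
candidate 2: (m,n)=(-2,2) → π∥ = -2+2·τ ≈ 2.82843, π⊥ = -2+2·τ' ≈ -2.82843 ∉ [-0.2, 0.6) ⇒ out
candidate 3: (m,n)=(-1,-4) → π∥ = -1-4·τ ≈ -10.65685, π⊥ = -1-4·τ' ≈ 0.65685 ∉ [-0.2, 0.6) ⇒ out
candidate 4: (m,n)=(-2,-6) → π∥ = -2-6·τ ≈ -16.48528, π⊥ = -2-6·τ' ≈ 0.48528 ∈ [-0.2, 0.6) ⇒ IN Λ
candidate 5: (m,n)=(4,9) → π∥ = 4+9·τ ≈ 25.72792, π⊥ = 4+9·τ' ≈ 0.27208 ∈ [-0.2, 0.6) ⇒ IN Λ
candidate 6: (m,n)=(-3,0) → π∥ = -3+0·τ ≈ -3.00000, π⊥ = -3+0·τ' ≈ -3.00000 ∉ [-0.2, 0.6) ⇒ out
candidate 7: (m,n)=(5,11) → π∥ = 5+11·τ ≈ 31.55635, π⊥ = 5+11·τ' ≈ 0.44365 ∈ [-0.2, 0.6) ⇒ IN Λ
candidate 8: (m,n)=(1,0) → π∥ = 1+0·τ ≈ 1.00000, π⊥ = 1+0·τ' ≈ 1.00000 ∉ [-0.2, 0.6) ⇒ out
candidate 9: (m,n)=(0,-1) → π∥ = 0-1·τ ≈ -2.41421, π⊥ = 0-1·τ' ≈ 0.41421 ∈ [-0.2, 0.6) ⇒ IN Λ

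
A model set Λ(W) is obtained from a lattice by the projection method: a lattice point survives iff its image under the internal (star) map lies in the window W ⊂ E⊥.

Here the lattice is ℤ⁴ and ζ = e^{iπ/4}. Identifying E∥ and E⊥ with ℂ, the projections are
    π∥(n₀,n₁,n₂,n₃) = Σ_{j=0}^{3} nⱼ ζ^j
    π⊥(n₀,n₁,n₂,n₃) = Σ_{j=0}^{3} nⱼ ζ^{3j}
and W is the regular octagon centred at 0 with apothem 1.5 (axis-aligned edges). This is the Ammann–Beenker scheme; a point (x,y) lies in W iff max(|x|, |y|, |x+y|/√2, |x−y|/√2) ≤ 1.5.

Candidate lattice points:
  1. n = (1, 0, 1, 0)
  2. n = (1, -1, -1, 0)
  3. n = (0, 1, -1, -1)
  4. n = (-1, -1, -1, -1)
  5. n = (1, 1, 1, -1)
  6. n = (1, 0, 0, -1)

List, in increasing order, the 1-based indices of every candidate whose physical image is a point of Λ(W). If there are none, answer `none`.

1, 4, 5, 6

Internal map: ζ^{3j} for j=0..3 gives (1,0), (−√2/2,√2/2), (0,−1), (√2/2,√2/2).
candidate 1: n = (1, 0, 1, 0) → π⊥ ≈ (+1.0000, -1.0000); max(|x|,|y|,|x±y|/√2) = 1.4142 ≤ 1.5 ⇒ ∈ W
candidate 2: n = (1, -1, -1, 0) → π⊥ ≈ (+1.7071, +0.2929); max(|x|,|y|,|x±y|/√2) = 1.7071 > 1.5 ⇒ ∉ W
candidate 3: n = (0, 1, -1, -1) → π⊥ ≈ (-1.4142, +1.0000); max(|x|,|y|,|x±y|/√2) = 1.7071 > 1.5 ⇒ ∉ W
candidate 4: n = (-1, -1, -1, -1) → π⊥ ≈ (-1.0000, -0.4142); max(|x|,|y|,|x±y|/√2) = 1.0000 ≤ 1.5 ⇒ ∈ W
candidate 5: n = (1, 1, 1, -1) → π⊥ ≈ (-0.4142, -1.0000); max(|x|,|y|,|x±y|/√2) = 1.0000 ≤ 1.5 ⇒ ∈ W
candidate 6: n = (1, 0, 0, -1) → π⊥ ≈ (+0.2929, -0.7071); max(|x|,|y|,|x±y|/√2) = 0.7071 ≤ 1.5 ⇒ ∈ W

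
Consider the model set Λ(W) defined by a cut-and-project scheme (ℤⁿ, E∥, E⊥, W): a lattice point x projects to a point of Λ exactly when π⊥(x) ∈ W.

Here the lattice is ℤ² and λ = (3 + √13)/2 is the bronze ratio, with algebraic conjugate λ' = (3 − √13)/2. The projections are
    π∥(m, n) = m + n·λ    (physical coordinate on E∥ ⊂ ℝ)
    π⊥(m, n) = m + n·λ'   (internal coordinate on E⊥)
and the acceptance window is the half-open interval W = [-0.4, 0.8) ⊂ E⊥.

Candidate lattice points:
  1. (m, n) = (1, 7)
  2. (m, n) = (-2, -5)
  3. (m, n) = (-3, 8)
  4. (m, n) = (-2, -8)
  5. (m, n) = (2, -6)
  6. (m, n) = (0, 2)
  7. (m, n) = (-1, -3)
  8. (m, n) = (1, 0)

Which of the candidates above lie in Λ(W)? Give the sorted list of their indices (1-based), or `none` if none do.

4, 7

Numerically λ ≈ 3.30278 and λ' = −1/λ ≈ -0.30278.
[1] lift (1,7): star map gives -1.11943; window check -0.4 ≤ -1.11943 < 0.8 is false → out
[2] lift (-2,-5): star map gives -0.48612; window check -0.4 ≤ -0.48612 < 0.8 is false → out
[3] lift (-3,8): star map gives -5.42221; window check -0.4 ≤ -5.42221 < 0.8 is false → out
[4] lift (-2,-8): star map gives 0.42221; window check -0.4 ≤ 0.42221 < 0.8 is true → IN Λ
[5] lift (2,-6): star map gives 3.81665; window check -0.4 ≤ 3.81665 < 0.8 is false → out
[6] lift (0,2): star map gives -0.60555; window check -0.4 ≤ -0.60555 < 0.8 is false → out
[7] lift (-1,-3): star map gives -0.09167; window check -0.4 ≤ -0.09167 < 0.8 is true → IN Λ
[8] lift (1,0): star map gives 1.00000; window check -0.4 ≤ 1.00000 < 0.8 is false → out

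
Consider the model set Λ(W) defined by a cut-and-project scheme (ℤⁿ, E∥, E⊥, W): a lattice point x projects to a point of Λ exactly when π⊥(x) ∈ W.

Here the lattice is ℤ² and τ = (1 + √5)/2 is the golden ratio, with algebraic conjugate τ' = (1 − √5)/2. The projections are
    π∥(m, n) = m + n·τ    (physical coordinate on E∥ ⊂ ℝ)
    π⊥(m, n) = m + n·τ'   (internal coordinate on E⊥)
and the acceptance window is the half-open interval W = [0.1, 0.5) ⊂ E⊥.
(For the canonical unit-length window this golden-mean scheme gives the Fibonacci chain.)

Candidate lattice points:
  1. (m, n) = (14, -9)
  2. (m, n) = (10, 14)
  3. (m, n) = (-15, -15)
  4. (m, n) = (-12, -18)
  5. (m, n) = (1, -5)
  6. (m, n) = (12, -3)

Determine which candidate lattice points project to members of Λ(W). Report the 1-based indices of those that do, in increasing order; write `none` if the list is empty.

none

Compute τ' = (1−√5)/2 = -0.6180, so π⊥(m,n) = m -0.6180·n.
[1] lift (14,-9): star map gives 19.5623; window check 0.1 ≤ 19.5623 < 0.5 is false → out
[2] lift (10,14): star map gives 1.3475; window check 0.1 ≤ 1.3475 < 0.5 is false → out
[3] lift (-15,-15): star map gives -5.7295; window check 0.1 ≤ -5.7295 < 0.5 is false → out
[4] lift (-12,-18): star map gives -0.8754; window check 0.1 ≤ -0.8754 < 0.5 is false → out
[5] lift (1,-5): star map gives 4.0902; window check 0.1 ≤ 4.0902 < 0.5 is false → out
[6] lift (12,-3): star map gives 13.8541; window check 0.1 ≤ 13.8541 < 0.5 is false → out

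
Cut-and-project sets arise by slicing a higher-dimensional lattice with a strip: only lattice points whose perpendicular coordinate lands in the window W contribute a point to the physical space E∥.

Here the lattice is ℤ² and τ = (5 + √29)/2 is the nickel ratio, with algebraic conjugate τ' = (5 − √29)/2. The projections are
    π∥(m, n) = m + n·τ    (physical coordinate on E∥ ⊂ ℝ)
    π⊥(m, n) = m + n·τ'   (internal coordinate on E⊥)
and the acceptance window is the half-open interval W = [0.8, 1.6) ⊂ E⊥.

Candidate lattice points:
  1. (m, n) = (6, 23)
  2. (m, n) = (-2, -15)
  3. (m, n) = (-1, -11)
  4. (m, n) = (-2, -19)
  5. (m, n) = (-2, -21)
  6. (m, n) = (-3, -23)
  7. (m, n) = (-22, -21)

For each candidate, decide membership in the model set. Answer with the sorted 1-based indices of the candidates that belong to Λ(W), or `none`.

1, 2, 3, 6

Compute τ' = (5−√29)/2 = -0.192582, so π⊥(m,n) = m -0.192582·n.
[1] lift (6,23): star map gives 1.570605; window check 0.8 ≤ 1.570605 < 1.6 is true → IN Λ
[2] lift (-2,-15): star map gives 0.888736; window check 0.8 ≤ 0.888736 < 1.6 is true → IN Λ
[3] lift (-1,-11): star map gives 1.118406; window check 0.8 ≤ 1.118406 < 1.6 is true → IN Λ
[4] lift (-2,-19): star map gives 1.659066; window check 0.8 ≤ 1.659066 < 1.6 is false → out
[5] lift (-2,-21): star map gives 2.044230; window check 0.8 ≤ 2.044230 < 1.6 is false → out
[6] lift (-3,-23): star map gives 1.429395; window check 0.8 ≤ 1.429395 < 1.6 is true → IN Λ
[7] lift (-22,-21): star map gives -17.955770; window check 0.8 ≤ -17.955770 < 1.6 is false → out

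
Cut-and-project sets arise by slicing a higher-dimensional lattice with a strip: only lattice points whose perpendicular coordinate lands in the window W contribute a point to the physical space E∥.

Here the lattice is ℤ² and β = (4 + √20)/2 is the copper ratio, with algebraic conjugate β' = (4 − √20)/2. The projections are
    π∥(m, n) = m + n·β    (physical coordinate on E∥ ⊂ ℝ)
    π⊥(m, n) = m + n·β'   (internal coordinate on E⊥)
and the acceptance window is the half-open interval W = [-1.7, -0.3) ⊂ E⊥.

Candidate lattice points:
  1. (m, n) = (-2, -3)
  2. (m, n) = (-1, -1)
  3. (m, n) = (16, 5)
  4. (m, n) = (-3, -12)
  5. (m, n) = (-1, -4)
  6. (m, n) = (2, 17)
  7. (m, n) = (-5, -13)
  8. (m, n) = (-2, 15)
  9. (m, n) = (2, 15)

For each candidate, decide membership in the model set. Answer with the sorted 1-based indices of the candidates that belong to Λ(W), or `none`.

β' = (4−√20)/2 ≈ -0.2361.
[1] lift (-2,-3): star map gives -1.2918; window check -1.7 ≤ -1.2918 < -0.3 is true → IN Λ
[2] lift (-1,-1): star map gives -0.7639; window check -1.7 ≤ -0.7639 < -0.3 is true → IN Λ
[3] lift (16,5): star map gives 14.8197; window check -1.7 ≤ 14.8197 < -0.3 is false → out
[4] lift (-3,-12): star map gives -0.1672; window check -1.7 ≤ -0.1672 < -0.3 is false → out
[5] lift (-1,-4): star map gives -0.0557; window check -1.7 ≤ -0.0557 < -0.3 is false → out
[6] lift (2,17): star map gives -2.0132; window check -1.7 ≤ -2.0132 < -0.3 is false → out
[7] lift (-5,-13): star map gives -1.9311; window check -1.7 ≤ -1.9311 < -0.3 is false → out
[8] lift (-2,15): star map gives -5.5410; window check -1.7 ≤ -5.5410 < -0.3 is false → out
[9] lift (2,15): star map gives -1.5410; window check -1.7 ≤ -1.5410 < -0.3 is true → IN Λ

1, 2, 9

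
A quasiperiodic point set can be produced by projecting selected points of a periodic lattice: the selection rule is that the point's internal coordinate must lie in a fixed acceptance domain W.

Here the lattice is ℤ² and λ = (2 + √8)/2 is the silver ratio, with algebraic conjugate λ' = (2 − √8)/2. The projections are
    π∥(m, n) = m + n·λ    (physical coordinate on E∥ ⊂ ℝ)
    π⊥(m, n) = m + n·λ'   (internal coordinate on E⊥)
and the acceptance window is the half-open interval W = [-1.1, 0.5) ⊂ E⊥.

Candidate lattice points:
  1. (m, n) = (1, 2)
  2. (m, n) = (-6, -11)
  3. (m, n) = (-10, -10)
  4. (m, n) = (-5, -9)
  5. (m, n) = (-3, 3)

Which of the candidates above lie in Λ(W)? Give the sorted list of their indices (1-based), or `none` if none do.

λ' = (2−√8)/2 ≈ -0.41421.
[1] lift (1,2): star map gives 0.17157; window check -1.1 ≤ 0.17157 < 0.5 is true → IN Λ
[2] lift (-6,-11): star map gives -1.44365; window check -1.1 ≤ -1.44365 < 0.5 is false → out
[3] lift (-10,-10): star map gives -5.85786; window check -1.1 ≤ -5.85786 < 0.5 is false → out
[4] lift (-5,-9): star map gives -1.27208; window check -1.1 ≤ -1.27208 < 0.5 is false → out
[5] lift (-3,3): star map gives -4.24264; window check -1.1 ≤ -4.24264 < 0.5 is false → out

1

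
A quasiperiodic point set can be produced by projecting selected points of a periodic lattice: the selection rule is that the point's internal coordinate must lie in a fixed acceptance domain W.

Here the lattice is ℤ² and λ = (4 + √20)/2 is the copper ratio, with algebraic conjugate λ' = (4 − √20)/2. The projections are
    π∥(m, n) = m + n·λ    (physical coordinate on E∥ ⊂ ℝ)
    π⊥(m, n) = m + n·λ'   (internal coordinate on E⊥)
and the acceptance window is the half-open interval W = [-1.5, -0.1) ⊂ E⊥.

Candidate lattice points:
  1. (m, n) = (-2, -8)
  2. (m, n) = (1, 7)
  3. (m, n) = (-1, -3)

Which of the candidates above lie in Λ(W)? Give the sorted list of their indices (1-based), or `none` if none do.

1, 2, 3

Compute λ' = (4−√20)/2 = -0.2361, so π⊥(m,n) = m -0.2361·n.
candidate 1: (m,n)=(-2,-8) → π∥ = -2-8·λ ≈ -35.8885, π⊥ = -2-8·λ' ≈ -0.1115 ∈ [-1.5, -0.1) ⇒ IN Λ
candidate 2: (m,n)=(1,7) → π∥ = 1+7·λ ≈ 30.6525, π⊥ = 1+7·λ' ≈ -0.6525 ∈ [-1.5, -0.1) ⇒ IN Λ
candidate 3: (m,n)=(-1,-3) → π∥ = -1-3·λ ≈ -13.7082, π⊥ = -1-3·λ' ≈ -0.2918 ∈ [-1.5, -0.1) ⇒ IN Λ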